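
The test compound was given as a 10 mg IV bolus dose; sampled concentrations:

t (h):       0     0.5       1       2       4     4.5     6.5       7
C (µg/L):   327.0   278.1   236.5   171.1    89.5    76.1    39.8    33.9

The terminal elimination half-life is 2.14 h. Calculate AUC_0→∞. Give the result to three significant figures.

Trapezoidal AUC_0→7:
  [0→0.5]: (327.0+278.1)/2 × 0.5 = 151.275
  [0.5→1]: (278.1+236.5)/2 × 0.5 = 128.65
  [1→2]: (236.5+171.1)/2 × 1 = 203.8
  [2→4]: (171.1+89.5)/2 × 2 = 260.6
  [4→4.5]: (89.5+76.1)/2 × 0.5 = 41.4
  [4.5→6.5]: (76.1+39.8)/2 × 2 = 115.9
  [6.5→7]: (39.8+33.9)/2 × 0.5 = 18.425
  Sum = 920.05 µg/L·h
k_e = ln2 / t½ = 0.693147 / 2.14 = 0.3239 h^-1
Extrapolated tail: C_last / k_e = 33.9 / 0.3239 = 104.662
AUC_0→∞ = 920.05 + 104.662 = 1024.712 µg/L·h

AUC = 1020 µg/L·h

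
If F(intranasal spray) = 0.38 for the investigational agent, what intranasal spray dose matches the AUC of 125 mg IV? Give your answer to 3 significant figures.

For equal systemic exposure: F × D_ev = D_iv
D_ev = D_iv / F = 125 / 0.38 = 328.947 mg

D_intranasal = 329 mg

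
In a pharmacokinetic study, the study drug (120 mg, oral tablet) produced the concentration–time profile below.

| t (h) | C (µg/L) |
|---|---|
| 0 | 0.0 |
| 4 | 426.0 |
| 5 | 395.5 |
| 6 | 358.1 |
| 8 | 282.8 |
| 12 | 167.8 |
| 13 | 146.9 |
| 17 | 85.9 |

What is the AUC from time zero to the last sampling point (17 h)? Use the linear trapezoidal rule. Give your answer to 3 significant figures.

Trapezoidal AUC_0→17:
  [0→4]: (0.0+426.0)/2 × 4 = 852.0
  [4→5]: (426.0+395.5)/2 × 1 = 410.75
  [5→6]: (395.5+358.1)/2 × 1 = 376.8
  [6→8]: (358.1+282.8)/2 × 2 = 640.9
  [8→12]: (282.8+167.8)/2 × 4 = 901.2
  [12→13]: (167.8+146.9)/2 × 1 = 157.35
  [13→17]: (146.9+85.9)/2 × 4 = 465.6
  Sum = 3804.6 µg/L·h

AUC = 3800 µg/L·h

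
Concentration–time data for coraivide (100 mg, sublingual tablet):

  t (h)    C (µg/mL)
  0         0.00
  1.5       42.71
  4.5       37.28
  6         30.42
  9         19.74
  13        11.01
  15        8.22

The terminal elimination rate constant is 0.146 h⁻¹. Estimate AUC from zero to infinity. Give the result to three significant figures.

Trapezoidal AUC_0→15:
  [0→1.5]: (0.00+42.71)/2 × 1.5 = 32.0325
  [1.5→4.5]: (42.71+37.28)/2 × 3 = 119.985
  [4.5→6]: (37.28+30.42)/2 × 1.5 = 50.775
  [6→9]: (30.42+19.74)/2 × 3 = 75.24
  [9→13]: (19.74+11.01)/2 × 4 = 61.5
  [13→15]: (11.01+8.22)/2 × 2 = 19.23
  Sum = 358.7625 µg/mL·h
Extrapolated tail: C_last / k_e = 8.22 / 0.146 = 56.301
AUC_0→∞ = 358.7625 + 56.301 = 415.0635 µg/mL·h

AUC = 415 µg/mL·h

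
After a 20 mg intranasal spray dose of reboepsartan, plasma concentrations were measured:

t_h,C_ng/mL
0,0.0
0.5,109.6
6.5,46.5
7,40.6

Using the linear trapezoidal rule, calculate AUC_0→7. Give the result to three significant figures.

Trapezoidal AUC_0→7:
  [0→0.5]: (0.0+109.6)/2 × 0.5 = 27.4
  [0.5→6.5]: (109.6+46.5)/2 × 6 = 468.3
  [6.5→7]: (46.5+40.6)/2 × 0.5 = 21.775
  Sum = 517.475 ng/mL·h

AUC = 517 ng/mL·h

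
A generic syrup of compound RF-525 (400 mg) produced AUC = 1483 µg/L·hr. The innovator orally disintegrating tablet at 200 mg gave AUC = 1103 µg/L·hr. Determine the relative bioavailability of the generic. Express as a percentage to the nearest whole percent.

F_rel = (AUC_test/D_test) / (AUC_ref/D_ref)
      = (1483/400) / (1103/200)
      = 3.7075 / 5.515 = 0.6723 = 67.23%

F_rel = 67%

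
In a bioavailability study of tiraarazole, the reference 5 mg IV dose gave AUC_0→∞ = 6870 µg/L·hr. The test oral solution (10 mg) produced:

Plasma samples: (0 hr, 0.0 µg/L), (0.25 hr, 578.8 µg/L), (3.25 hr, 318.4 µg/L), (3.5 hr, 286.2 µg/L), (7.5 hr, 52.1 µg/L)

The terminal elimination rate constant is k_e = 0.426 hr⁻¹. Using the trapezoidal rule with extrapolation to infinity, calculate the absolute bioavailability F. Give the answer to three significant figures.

F = 0.167

Trapezoidal AUC_0→7.5 (oral solution):
  [0→0.25]: (0.0+578.8)/2 × 0.25 = 72.35
  [0.25→3.25]: (578.8+318.4)/2 × 3 = 1345.8
  [3.25→3.5]: (318.4+286.2)/2 × 0.25 = 75.575
  [3.5→7.5]: (286.2+52.1)/2 × 4 = 676.6
  Sum = 2170.325 µg/L·hr
Tail: C_last/k_e = 52.1/0.426 = 122.300
AUC_0→∞ (oral solution) = 2170.325 + 122.300 = 2292.625 µg/L·hr
F = (AUC_ev/D_ev)/(AUC_iv/D_iv) = (2292.625/10)/(6870/5) = 229.2625/1374 = 0.1669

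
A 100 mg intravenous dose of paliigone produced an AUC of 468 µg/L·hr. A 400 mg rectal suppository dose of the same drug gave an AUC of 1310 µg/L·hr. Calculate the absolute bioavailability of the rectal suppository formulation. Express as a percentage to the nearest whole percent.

F = (AUC_ev / D_ev) / (AUC_iv / D_iv)
  = (1310/400) / (468/100)
  = 3.275 / 4.68 = 0.6998
  = 69.98%

F = 70%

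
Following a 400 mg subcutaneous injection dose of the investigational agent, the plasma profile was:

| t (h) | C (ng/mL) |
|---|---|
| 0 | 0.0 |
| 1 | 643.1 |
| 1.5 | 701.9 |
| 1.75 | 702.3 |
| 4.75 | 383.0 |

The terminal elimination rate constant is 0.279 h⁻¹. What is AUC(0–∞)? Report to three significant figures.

Trapezoidal AUC_0→4.75:
  [0→1]: (0.0+643.1)/2 × 1 = 321.55
  [1→1.5]: (643.1+701.9)/2 × 0.5 = 336.25
  [1.5→1.75]: (701.9+702.3)/2 × 0.25 = 175.525
  [1.75→4.75]: (702.3+383.0)/2 × 3 = 1627.95
  Sum = 2461.275 ng/mL·h
Extrapolated tail: C_last / k_e = 383.0 / 0.279 = 1372.760
AUC_0→∞ = 2461.275 + 1372.760 = 3834.035 ng/mL·h

AUC = 3830 ng/mL·h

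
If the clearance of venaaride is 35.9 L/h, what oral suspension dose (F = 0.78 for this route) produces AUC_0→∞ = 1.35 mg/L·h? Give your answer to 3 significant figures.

Dose = CL × AUC_0→∞ / F
     = 35.9 × 1.35 / 0.78 = 62.1346 mg

Dose = 62.1 mg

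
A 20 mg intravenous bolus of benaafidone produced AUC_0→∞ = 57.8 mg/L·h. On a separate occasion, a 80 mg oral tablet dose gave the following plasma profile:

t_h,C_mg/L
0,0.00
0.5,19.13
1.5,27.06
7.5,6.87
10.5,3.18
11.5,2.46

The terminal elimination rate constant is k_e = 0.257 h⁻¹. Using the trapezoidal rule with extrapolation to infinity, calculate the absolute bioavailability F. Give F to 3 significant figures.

F = 0.680

Trapezoidal AUC_0→11.5 (oral tablet):
  [0→0.5]: (0.00+19.13)/2 × 0.5 = 4.7825
  [0.5→1.5]: (19.13+27.06)/2 × 1 = 23.095
  [1.5→7.5]: (27.06+6.87)/2 × 6 = 101.79
  [7.5→10.5]: (6.87+3.18)/2 × 3 = 15.075
  [10.5→11.5]: (3.18+2.46)/2 × 1 = 2.82
  Sum = 147.5625 mg/L·h
Tail: C_last/k_e = 2.46/0.257 = 9.572
AUC_0→∞ (oral tablet) = 147.5625 + 9.572 = 157.1345 mg/L·h
F = (AUC_ev/D_ev)/(AUC_iv/D_iv) = (157.1345/80)/(57.8/20) = 1.96418/2.89 = 0.6796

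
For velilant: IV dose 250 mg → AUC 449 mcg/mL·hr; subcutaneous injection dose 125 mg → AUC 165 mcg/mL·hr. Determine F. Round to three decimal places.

F = 0.735

F = (AUC_ev / D_ev) / (AUC_iv / D_iv)
  = (165/125) / (449/250)
  = 1.32 / 1.796 = 0.7350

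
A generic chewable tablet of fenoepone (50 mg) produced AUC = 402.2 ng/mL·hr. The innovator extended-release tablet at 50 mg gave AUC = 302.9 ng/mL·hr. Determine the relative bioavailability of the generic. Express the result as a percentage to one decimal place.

F_rel = 132.8%

F_rel = (AUC_test/D_test) / (AUC_ref/D_ref)
      = (402.2/50) / (302.9/50)
      = 8.044 / 6.058 = 1.3278 = 132.78%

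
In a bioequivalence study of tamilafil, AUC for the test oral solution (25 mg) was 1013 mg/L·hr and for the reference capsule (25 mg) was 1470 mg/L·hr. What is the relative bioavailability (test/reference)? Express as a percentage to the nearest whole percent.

F_rel = 69%

F_rel = (AUC_test/D_test) / (AUC_ref/D_ref)
      = (1013/25) / (1470/25)
      = 40.52 / 58.8 = 0.6891 = 68.91%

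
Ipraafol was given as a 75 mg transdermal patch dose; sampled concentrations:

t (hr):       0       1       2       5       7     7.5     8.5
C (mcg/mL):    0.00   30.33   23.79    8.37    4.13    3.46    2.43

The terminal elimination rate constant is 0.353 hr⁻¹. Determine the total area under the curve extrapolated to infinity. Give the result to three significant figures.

AUC = 115 mcg/mL·hr

Trapezoidal AUC_0→8.5:
  [0→1]: (0.00+30.33)/2 × 1 = 15.165
  [1→2]: (30.33+23.79)/2 × 1 = 27.06
  [2→5]: (23.79+8.37)/2 × 3 = 48.24
  [5→7]: (8.37+4.13)/2 × 2 = 12.5
  [7→7.5]: (4.13+3.46)/2 × 0.5 = 1.8975
  [7.5→8.5]: (3.46+2.43)/2 × 1 = 2.945
  Sum = 107.8075 mcg/mL·hr
Extrapolated tail: C_last / k_e = 2.43 / 0.353 = 6.884
AUC_0→∞ = 107.8075 + 6.884 = 114.6915 mcg/mL·hr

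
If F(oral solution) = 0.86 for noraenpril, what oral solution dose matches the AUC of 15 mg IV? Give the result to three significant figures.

For equal systemic exposure: F × D_ev = D_iv
D_ev = D_iv / F = 15 / 0.86 = 17.4419 mg

D_oral = 17.4 mg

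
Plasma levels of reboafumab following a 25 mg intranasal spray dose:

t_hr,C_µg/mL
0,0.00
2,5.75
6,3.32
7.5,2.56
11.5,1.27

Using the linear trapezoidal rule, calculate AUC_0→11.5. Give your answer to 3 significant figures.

AUC = 36.0 µg/mL·hr

Trapezoidal AUC_0→11.5:
  [0→2]: (0.00+5.75)/2 × 2 = 5.75
  [2→6]: (5.75+3.32)/2 × 4 = 18.14
  [6→7.5]: (3.32+2.56)/2 × 1.5 = 4.41
  [7.5→11.5]: (2.56+1.27)/2 × 4 = 7.66
  Sum = 35.96 µg/mL·hr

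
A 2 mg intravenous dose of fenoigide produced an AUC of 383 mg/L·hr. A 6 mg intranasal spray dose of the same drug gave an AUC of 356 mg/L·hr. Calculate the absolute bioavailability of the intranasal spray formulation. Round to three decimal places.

F = 0.310

F = (AUC_ev / D_ev) / (AUC_iv / D_iv)
  = (356/6) / (383/2)
  = 59.3333 / 191.5 = 0.3098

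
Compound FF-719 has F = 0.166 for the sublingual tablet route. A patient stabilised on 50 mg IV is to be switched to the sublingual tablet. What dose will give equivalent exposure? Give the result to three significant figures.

For equal systemic exposure: F × D_ev = D_iv
D_ev = D_iv / F = 50 / 0.166 = 301.205 mg

D_sublingual = 301 mg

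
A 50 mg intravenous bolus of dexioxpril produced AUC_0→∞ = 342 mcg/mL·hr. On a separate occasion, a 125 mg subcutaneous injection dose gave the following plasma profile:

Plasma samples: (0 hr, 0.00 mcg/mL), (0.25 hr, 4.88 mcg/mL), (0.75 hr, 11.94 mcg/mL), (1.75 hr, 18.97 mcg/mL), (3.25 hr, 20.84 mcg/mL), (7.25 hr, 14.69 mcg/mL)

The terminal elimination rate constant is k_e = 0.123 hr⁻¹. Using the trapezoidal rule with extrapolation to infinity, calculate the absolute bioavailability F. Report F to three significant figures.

Trapezoidal AUC_0→7.25 (subcutaneous injection):
  [0→0.25]: (0.00+4.88)/2 × 0.25 = 0.61
  [0.25→0.75]: (4.88+11.94)/2 × 0.5 = 4.205
  [0.75→1.75]: (11.94+18.97)/2 × 1 = 15.455
  [1.75→3.25]: (18.97+20.84)/2 × 1.5 = 29.8575
  [3.25→7.25]: (20.84+14.69)/2 × 4 = 71.06
  Sum = 121.1875 mcg/mL·hr
Tail: C_last/k_e = 14.69/0.123 = 119.431
AUC_0→∞ (subcutaneous injection) = 121.1875 + 119.431 = 240.6185 mcg/mL·hr
F = (AUC_ev/D_ev)/(AUC_iv/D_iv) = (240.6185/125)/(342/50) = 1.924948/6.84 = 0.2814

F = 0.281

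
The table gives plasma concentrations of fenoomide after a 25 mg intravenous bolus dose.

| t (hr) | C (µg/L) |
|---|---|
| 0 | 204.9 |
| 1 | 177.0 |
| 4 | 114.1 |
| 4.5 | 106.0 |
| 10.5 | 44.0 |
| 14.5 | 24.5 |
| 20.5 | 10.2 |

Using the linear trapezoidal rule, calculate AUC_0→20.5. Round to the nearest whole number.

Trapezoidal AUC_0→20.5:
  [0→1]: (204.9+177.0)/2 × 1 = 190.95
  [1→4]: (177.0+114.1)/2 × 3 = 436.65
  [4→4.5]: (114.1+106.0)/2 × 0.5 = 55.025
  [4.5→10.5]: (106.0+44.0)/2 × 6 = 450.0
  [10.5→14.5]: (44.0+24.5)/2 × 4 = 137.0
  [14.5→20.5]: (24.5+10.2)/2 × 6 = 104.1
  Sum = 1373.725 µg/L·hr

AUC = 1374 µg/L·hr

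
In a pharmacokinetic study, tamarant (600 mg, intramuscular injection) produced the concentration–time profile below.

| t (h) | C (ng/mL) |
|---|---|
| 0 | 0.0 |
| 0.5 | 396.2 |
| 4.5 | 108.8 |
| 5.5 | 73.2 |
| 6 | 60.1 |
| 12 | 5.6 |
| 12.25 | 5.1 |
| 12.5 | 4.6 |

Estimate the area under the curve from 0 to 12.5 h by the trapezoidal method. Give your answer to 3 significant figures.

AUC = 1430 ng/mL·h

Trapezoidal AUC_0→12.5:
  [0→0.5]: (0.0+396.2)/2 × 0.5 = 99.05
  [0.5→4.5]: (396.2+108.8)/2 × 4 = 1010.0
  [4.5→5.5]: (108.8+73.2)/2 × 1 = 91.0
  [5.5→6]: (73.2+60.1)/2 × 0.5 = 33.325
  [6→12]: (60.1+5.6)/2 × 6 = 197.1
  [12→12.25]: (5.6+5.1)/2 × 0.25 = 1.3375
  [12.25→12.5]: (5.1+4.6)/2 × 0.25 = 1.2125
  Sum = 1433.025 ng/mL·h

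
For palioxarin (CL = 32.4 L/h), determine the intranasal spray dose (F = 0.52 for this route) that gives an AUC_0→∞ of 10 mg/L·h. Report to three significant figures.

Dose = 623 mg

Dose = CL × AUC_0→∞ / F
     = 32.4 × 10 / 0.52 = 623.077 mg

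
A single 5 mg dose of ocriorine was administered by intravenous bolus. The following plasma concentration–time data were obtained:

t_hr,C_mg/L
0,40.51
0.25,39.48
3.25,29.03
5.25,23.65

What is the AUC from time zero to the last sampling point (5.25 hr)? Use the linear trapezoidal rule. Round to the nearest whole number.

AUC = 165 mg/L·hr

Trapezoidal AUC_0→5.25:
  [0→0.25]: (40.51+39.48)/2 × 0.25 = 9.99875
  [0.25→3.25]: (39.48+29.03)/2 × 3 = 102.765
  [3.25→5.25]: (29.03+23.65)/2 × 2 = 52.68
  Sum = 165.44375 mg/L·hr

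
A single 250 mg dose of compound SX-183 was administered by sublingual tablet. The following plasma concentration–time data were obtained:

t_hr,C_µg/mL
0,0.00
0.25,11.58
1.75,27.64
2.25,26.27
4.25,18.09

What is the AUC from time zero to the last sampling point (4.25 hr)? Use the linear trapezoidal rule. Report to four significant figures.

Trapezoidal AUC_0→4.25:
  [0→0.25]: (0.00+11.58)/2 × 0.25 = 1.4475
  [0.25→1.75]: (11.58+27.64)/2 × 1.5 = 29.415
  [1.75→2.25]: (27.64+26.27)/2 × 0.5 = 13.4775
  [2.25→4.25]: (26.27+18.09)/2 × 2 = 44.36
  Sum = 88.7 µg/mL·hr

AUC = 88.70 µg/mL·hr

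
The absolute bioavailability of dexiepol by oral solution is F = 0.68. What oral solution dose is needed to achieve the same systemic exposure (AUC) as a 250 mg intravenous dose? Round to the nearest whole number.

D_oral = 368 mg

For equal systemic exposure: F × D_ev = D_iv
D_ev = D_iv / F = 250 / 0.68 = 367.647 mg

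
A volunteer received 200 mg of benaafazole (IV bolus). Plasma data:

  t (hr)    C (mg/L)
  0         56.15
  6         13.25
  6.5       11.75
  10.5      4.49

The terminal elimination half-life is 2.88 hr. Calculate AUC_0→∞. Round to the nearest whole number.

AUC = 266 mg/L·hr

Trapezoidal AUC_0→10.5:
  [0→6]: (56.15+13.25)/2 × 6 = 208.2
  [6→6.5]: (13.25+11.75)/2 × 0.5 = 6.25
  [6.5→10.5]: (11.75+4.49)/2 × 4 = 32.48
  Sum = 246.93 mg/L·hr
k_e = ln2 / t½ = 0.693147 / 2.88 = 0.2407 hr^-1
Extrapolated tail: C_last / k_e = 4.49 / 0.2407 = 18.654
AUC_0→∞ = 246.93 + 18.654 = 265.584 mg/L·hr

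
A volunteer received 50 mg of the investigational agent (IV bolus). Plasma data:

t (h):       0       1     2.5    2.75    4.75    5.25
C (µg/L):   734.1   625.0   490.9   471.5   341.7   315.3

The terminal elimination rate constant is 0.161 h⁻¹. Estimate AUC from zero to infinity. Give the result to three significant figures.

AUC = 4570 µg/L·h

Trapezoidal AUC_0→5.25:
  [0→1]: (734.1+625.0)/2 × 1 = 679.55
  [1→2.5]: (625.0+490.9)/2 × 1.5 = 836.925
  [2.5→2.75]: (490.9+471.5)/2 × 0.25 = 120.3
  [2.75→4.75]: (471.5+341.7)/2 × 2 = 813.2
  [4.75→5.25]: (341.7+315.3)/2 × 0.5 = 164.25
  Sum = 2614.225 µg/L·h
Extrapolated tail: C_last / k_e = 315.3 / 0.161 = 1958.385
AUC_0→∞ = 2614.225 + 1958.385 = 4572.61 µg/L·h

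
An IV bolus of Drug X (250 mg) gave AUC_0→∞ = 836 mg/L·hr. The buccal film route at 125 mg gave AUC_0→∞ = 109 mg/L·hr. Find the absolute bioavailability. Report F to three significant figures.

F = (AUC_ev / D_ev) / (AUC_iv / D_iv)
  = (109/125) / (836/250)
  = 0.872 / 3.344 = 0.2608

F = 0.261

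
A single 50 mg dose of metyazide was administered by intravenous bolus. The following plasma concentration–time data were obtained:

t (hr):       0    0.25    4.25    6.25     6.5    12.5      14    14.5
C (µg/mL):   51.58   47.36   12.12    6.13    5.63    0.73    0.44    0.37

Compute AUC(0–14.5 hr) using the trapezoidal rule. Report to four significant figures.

Trapezoidal AUC_0→14.5:
  [0→0.25]: (51.58+47.36)/2 × 0.25 = 12.3675
  [0.25→4.25]: (47.36+12.12)/2 × 4 = 118.96
  [4.25→6.25]: (12.12+6.13)/2 × 2 = 18.25
  [6.25→6.5]: (6.13+5.63)/2 × 0.25 = 1.47
  [6.5→12.5]: (5.63+0.73)/2 × 6 = 19.08
  [12.5→14]: (0.73+0.44)/2 × 1.5 = 0.8775
  [14→14.5]: (0.44+0.37)/2 × 0.5 = 0.2025
  Sum = 171.2075 µg/mL·hr

AUC = 171.2 µg/mL·hr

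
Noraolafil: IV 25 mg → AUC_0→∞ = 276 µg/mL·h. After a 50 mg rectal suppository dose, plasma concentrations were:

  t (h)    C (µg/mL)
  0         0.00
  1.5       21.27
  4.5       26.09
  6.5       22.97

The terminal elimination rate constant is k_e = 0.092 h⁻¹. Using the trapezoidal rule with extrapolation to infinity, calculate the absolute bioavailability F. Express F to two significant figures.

F = 0.70

Trapezoidal AUC_0→6.5 (rectal suppository):
  [0→1.5]: (0.00+21.27)/2 × 1.5 = 15.9525
  [1.5→4.5]: (21.27+26.09)/2 × 3 = 71.04
  [4.5→6.5]: (26.09+22.97)/2 × 2 = 49.06
  Sum = 136.0525 µg/mL·h
Tail: C_last/k_e = 22.97/0.092 = 249.674
AUC_0→∞ (rectal suppository) = 136.0525 + 249.674 = 385.7265 µg/mL·h
F = (AUC_ev/D_ev)/(AUC_iv/D_iv) = (385.7265/50)/(276/25) = 7.71453/11.04 = 0.6988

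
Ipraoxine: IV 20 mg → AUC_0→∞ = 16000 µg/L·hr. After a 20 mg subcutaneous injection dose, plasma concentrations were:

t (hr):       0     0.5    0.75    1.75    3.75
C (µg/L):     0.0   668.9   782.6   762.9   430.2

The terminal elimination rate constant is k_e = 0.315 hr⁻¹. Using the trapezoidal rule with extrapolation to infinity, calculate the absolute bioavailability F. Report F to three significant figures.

F = 0.230

Trapezoidal AUC_0→3.75 (subcutaneous injection):
  [0→0.5]: (0.0+668.9)/2 × 0.5 = 167.225
  [0.5→0.75]: (668.9+782.6)/2 × 0.25 = 181.4375
  [0.75→1.75]: (782.6+762.9)/2 × 1 = 772.75
  [1.75→3.75]: (762.9+430.2)/2 × 2 = 1193.1
  Sum = 2314.5125 µg/L·hr
Tail: C_last/k_e = 430.2/0.315 = 1365.714
AUC_0→∞ (subcutaneous injection) = 2314.5125 + 1365.714 = 3680.2265 µg/L·hr
F = (AUC_ev/D_ev)/(AUC_iv/D_iv) = (3680.2265/20)/(16000/20) = 184.011/800 = 0.2300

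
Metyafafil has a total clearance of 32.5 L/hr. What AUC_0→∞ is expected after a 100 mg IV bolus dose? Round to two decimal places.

AUC = 3.08 mg/L·hr

AUC_0→∞ = Dose_iv / CL
        = 100 / 32.5 = 3.07692 mg/L·hr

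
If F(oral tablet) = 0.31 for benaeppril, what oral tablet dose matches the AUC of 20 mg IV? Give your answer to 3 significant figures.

D_oral = 64.5 mg

For equal systemic exposure: F × D_ev = D_iv
D_ev = D_iv / F = 20 / 0.31 = 64.5161 mg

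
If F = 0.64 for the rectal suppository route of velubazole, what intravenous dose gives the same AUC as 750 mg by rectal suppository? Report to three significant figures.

D_iv = 480 mg

Systemic exposure from an extravascular dose = F × D_ev, so the equivalent IV dose is F × D_ev.
D_iv = F × D_ev = 0.64 × 750 = 480 mg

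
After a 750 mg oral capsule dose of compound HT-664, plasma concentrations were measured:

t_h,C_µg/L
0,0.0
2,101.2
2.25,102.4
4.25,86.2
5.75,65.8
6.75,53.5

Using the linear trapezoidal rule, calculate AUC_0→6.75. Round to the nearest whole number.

Trapezoidal AUC_0→6.75:
  [0→2]: (0.0+101.2)/2 × 2 = 101.2
  [2→2.25]: (101.2+102.4)/2 × 0.25 = 25.45
  [2.25→4.25]: (102.4+86.2)/2 × 2 = 188.6
  [4.25→5.75]: (86.2+65.8)/2 × 1.5 = 114.0
  [5.75→6.75]: (65.8+53.5)/2 × 1 = 59.65
  Sum = 488.9 µg/L·h

AUC = 489 µg/L·h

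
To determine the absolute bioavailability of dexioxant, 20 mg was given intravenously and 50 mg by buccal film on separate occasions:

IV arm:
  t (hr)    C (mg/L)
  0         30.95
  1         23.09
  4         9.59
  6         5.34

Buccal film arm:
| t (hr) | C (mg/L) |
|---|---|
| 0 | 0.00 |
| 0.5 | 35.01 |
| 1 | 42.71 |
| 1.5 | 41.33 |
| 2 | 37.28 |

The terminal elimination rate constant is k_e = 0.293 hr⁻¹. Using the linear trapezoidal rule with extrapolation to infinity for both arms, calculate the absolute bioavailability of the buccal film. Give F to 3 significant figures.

F = 0.718

Trapezoidal AUC_0→6 (IV):
  [0→1]: (30.95+23.09)/2 × 1 = 27.02
  [1→4]: (23.09+9.59)/2 × 3 = 49.02
  [4→6]: (9.59+5.34)/2 × 2 = 14.93
  Sum = 90.97 mg/L·hr
IV tail: 5.34/0.293 = 18.225; AUC_iv,0→∞ = 90.97 + 18.225 = 109.195 mg/L·hr
Trapezoidal AUC_0→2 (buccal film):
  [0→0.5]: (0.00+35.01)/2 × 0.5 = 8.7525
  [0.5→1]: (35.01+42.71)/2 × 0.5 = 19.43
  [1→1.5]: (42.71+41.33)/2 × 0.5 = 21.01
  [1.5→2]: (41.33+37.28)/2 × 0.5 = 19.6525
  Sum = 68.845 mg/L·hr
buccal film tail: 37.28/0.293 = 127.235; AUC_ev,0→∞ = 68.845 + 127.235 = 196.08 mg/L·hr
F = (AUC_ev/D_ev)/(AUC_iv/D_iv) = (196.08/50)/(109.195/20) = 3.9216/5.45975 = 0.7183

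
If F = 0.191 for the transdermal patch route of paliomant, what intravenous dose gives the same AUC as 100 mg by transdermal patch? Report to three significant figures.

Systemic exposure from an extravascular dose = F × D_ev, so the equivalent IV dose is F × D_ev.
D_iv = F × D_ev = 0.191 × 100 = 19.1 mg

D_iv = 19.1 mg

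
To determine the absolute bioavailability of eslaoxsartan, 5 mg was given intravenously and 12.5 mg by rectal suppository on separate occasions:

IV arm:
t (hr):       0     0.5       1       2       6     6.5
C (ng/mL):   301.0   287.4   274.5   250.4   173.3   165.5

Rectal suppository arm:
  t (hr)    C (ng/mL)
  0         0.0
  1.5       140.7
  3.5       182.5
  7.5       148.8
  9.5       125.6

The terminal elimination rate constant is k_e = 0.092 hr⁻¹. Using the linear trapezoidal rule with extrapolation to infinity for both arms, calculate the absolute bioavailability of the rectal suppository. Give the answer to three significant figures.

F = 0.333

Trapezoidal AUC_0→6.5 (IV):
  [0→0.5]: (301.0+287.4)/2 × 0.5 = 147.1
  [0.5→1]: (287.4+274.5)/2 × 0.5 = 140.475
  [1→2]: (274.5+250.4)/2 × 1 = 262.45
  [2→6]: (250.4+173.3)/2 × 4 = 847.4
  [6→6.5]: (173.3+165.5)/2 × 0.5 = 84.7
  Sum = 1482.125 ng/mL·hr
IV tail: 165.5/0.092 = 1798.913; AUC_iv,0→∞ = 1482.125 + 1798.913 = 3281.038 ng/mL·hr
Trapezoidal AUC_0→9.5 (rectal suppository):
  [0→1.5]: (0.0+140.7)/2 × 1.5 = 105.525
  [1.5→3.5]: (140.7+182.5)/2 × 2 = 323.2
  [3.5→7.5]: (182.5+148.8)/2 × 4 = 662.6
  [7.5→9.5]: (148.8+125.6)/2 × 2 = 274.4
  Sum = 1365.725 ng/mL·hr
rectal suppository tail: 125.6/0.092 = 1365.217; AUC_ev,0→∞ = 1365.725 + 1365.217 = 2730.942 ng/mL·hr
F = (AUC_ev/D_ev)/(AUC_iv/D_iv) = (2730.942/12.5)/(3281.038/5) = 218.47536/656.2076 = 0.3329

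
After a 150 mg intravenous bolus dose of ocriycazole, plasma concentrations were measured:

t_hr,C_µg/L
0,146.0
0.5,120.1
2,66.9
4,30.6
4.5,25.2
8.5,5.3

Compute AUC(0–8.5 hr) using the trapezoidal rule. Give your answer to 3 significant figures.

AUC = 379 µg/L·hr

Trapezoidal AUC_0→8.5:
  [0→0.5]: (146.0+120.1)/2 × 0.5 = 66.525
  [0.5→2]: (120.1+66.9)/2 × 1.5 = 140.25
  [2→4]: (66.9+30.6)/2 × 2 = 97.5
  [4→4.5]: (30.6+25.2)/2 × 0.5 = 13.95
  [4.5→8.5]: (25.2+5.3)/2 × 4 = 61.0
  Sum = 379.225 µg/L·hr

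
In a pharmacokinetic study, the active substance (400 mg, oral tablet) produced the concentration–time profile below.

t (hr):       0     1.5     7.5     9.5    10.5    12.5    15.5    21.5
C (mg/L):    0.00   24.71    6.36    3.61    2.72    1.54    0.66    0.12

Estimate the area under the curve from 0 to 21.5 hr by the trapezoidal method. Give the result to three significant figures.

AUC = 135 mg/L·hr

Trapezoidal AUC_0→21.5:
  [0→1.5]: (0.00+24.71)/2 × 1.5 = 18.5325
  [1.5→7.5]: (24.71+6.36)/2 × 6 = 93.21
  [7.5→9.5]: (6.36+3.61)/2 × 2 = 9.97
  [9.5→10.5]: (3.61+2.72)/2 × 1 = 3.165
  [10.5→12.5]: (2.72+1.54)/2 × 2 = 4.26
  [12.5→15.5]: (1.54+0.66)/2 × 3 = 3.3
  [15.5→21.5]: (0.66+0.12)/2 × 6 = 2.34
  Sum = 134.7775 mg/L·hr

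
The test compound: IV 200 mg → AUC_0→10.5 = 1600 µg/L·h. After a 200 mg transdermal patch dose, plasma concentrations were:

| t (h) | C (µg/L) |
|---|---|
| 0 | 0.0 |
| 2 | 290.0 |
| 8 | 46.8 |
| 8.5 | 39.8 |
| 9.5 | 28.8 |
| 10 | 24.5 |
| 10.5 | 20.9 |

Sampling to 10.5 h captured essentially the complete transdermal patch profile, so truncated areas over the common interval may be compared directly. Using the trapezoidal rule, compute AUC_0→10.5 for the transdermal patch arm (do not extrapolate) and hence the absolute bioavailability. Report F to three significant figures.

Trapezoidal AUC_0→10.5 (transdermal patch):
  [0→2]: (0.0+290.0)/2 × 2 = 290.0
  [2→8]: (290.0+46.8)/2 × 6 = 1010.4
  [8→8.5]: (46.8+39.8)/2 × 0.5 = 21.65
  [8.5→9.5]: (39.8+28.8)/2 × 1 = 34.3
  [9.5→10]: (28.8+24.5)/2 × 0.5 = 13.325
  [10→10.5]: (24.5+20.9)/2 × 0.5 = 11.35
  Sum = 1381.025 µg/L·h
F = (AUC_ev/D_ev)/(AUC_iv/D_iv) = (1381.025/200)/(1600/200) = 6.905125/8 = 0.8631

F = 0.863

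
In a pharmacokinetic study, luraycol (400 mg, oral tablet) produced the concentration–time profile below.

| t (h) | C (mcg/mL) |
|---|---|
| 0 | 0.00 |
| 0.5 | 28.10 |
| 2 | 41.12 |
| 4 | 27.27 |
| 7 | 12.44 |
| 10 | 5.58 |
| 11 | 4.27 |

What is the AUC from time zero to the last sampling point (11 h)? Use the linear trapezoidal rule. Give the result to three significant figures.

Trapezoidal AUC_0→11:
  [0→0.5]: (0.00+28.10)/2 × 0.5 = 7.025
  [0.5→2]: (28.10+41.12)/2 × 1.5 = 51.915
  [2→4]: (41.12+27.27)/2 × 2 = 68.39
  [4→7]: (27.27+12.44)/2 × 3 = 59.565
  [7→10]: (12.44+5.58)/2 × 3 = 27.03
  [10→11]: (5.58+4.27)/2 × 1 = 4.925
  Sum = 218.85 mcg/mL·h

AUC = 219 mcg/mL·h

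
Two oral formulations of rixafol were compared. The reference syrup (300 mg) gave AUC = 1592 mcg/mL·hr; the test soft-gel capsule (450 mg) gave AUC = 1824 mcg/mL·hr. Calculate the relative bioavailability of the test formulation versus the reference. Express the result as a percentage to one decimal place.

F_rel = 76.4%

F_rel = (AUC_test/D_test) / (AUC_ref/D_ref)
      = (1824/450) / (1592/300)
      = 4.05333 / 5.30667 = 0.7638 = 76.38%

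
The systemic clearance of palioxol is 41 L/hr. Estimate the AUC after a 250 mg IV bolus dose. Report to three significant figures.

AUC_0→∞ = Dose_iv / CL
        = 250 / 41 = 6.09756 mg/L·hr

AUC = 6.10 mg/L·hr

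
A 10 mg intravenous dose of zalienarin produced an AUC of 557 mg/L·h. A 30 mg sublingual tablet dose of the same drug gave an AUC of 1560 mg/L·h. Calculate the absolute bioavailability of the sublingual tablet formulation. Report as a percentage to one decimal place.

F = 93.4%

F = (AUC_ev / D_ev) / (AUC_iv / D_iv)
  = (1560/30) / (557/10)
  = 52 / 55.7 = 0.9336
  = 93.36%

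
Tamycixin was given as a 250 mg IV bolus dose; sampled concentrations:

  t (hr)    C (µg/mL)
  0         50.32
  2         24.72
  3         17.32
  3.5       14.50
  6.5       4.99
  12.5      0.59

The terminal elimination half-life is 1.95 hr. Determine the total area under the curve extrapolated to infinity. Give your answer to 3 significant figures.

AUC = 152 µg/mL·hr

Trapezoidal AUC_0→12.5:
  [0→2]: (50.32+24.72)/2 × 2 = 75.04
  [2→3]: (24.72+17.32)/2 × 1 = 21.02
  [3→3.5]: (17.32+14.50)/2 × 0.5 = 7.955
  [3.5→6.5]: (14.50+4.99)/2 × 3 = 29.235
  [6.5→12.5]: (4.99+0.59)/2 × 6 = 16.74
  Sum = 149.99 µg/mL·hr
k_e = ln2 / t½ = 0.693147 / 1.95 = 0.3555 hr^-1
Extrapolated tail: C_last / k_e = 0.59 / 0.3555 = 1.660
AUC_0→∞ = 149.99 + 1.660 = 151.65 µg/mL·hr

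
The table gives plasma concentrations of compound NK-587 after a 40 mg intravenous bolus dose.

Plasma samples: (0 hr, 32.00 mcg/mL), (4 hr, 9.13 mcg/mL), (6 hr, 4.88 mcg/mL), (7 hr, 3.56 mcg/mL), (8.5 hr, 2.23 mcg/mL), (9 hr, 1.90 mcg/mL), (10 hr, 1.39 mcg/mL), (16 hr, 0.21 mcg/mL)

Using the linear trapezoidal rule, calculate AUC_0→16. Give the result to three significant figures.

AUC = 112 mcg/mL·hr

Trapezoidal AUC_0→16:
  [0→4]: (32.00+9.13)/2 × 4 = 82.26
  [4→6]: (9.13+4.88)/2 × 2 = 14.01
  [6→7]: (4.88+3.56)/2 × 1 = 4.22
  [7→8.5]: (3.56+2.23)/2 × 1.5 = 4.3425
  [8.5→9]: (2.23+1.90)/2 × 0.5 = 1.0325
  [9→10]: (1.90+1.39)/2 × 1 = 1.645
  [10→16]: (1.39+0.21)/2 × 6 = 4.8
  Sum = 112.31 mcg/mL·hr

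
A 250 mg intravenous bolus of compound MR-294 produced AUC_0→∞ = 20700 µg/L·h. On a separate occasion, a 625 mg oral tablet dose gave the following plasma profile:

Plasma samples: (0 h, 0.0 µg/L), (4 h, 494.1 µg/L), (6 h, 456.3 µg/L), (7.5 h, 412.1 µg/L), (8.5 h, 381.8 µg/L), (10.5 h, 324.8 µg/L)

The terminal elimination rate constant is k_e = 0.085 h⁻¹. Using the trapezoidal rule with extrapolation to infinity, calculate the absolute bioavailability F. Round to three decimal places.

Trapezoidal AUC_0→10.5 (oral tablet):
  [0→4]: (0.0+494.1)/2 × 4 = 988.2
  [4→6]: (494.1+456.3)/2 × 2 = 950.4
  [6→7.5]: (456.3+412.1)/2 × 1.5 = 651.3
  [7.5→8.5]: (412.1+381.8)/2 × 1 = 396.95
  [8.5→10.5]: (381.8+324.8)/2 × 2 = 706.6
  Sum = 3693.45 µg/L·h
Tail: C_last/k_e = 324.8/0.085 = 3821.176
AUC_0→∞ (oral tablet) = 3693.45 + 3821.176 = 7514.626 µg/L·h
F = (AUC_ev/D_ev)/(AUC_iv/D_iv) = (7514.626/625)/(20700/250) = 12.0234/82.8 = 0.1452

F = 0.145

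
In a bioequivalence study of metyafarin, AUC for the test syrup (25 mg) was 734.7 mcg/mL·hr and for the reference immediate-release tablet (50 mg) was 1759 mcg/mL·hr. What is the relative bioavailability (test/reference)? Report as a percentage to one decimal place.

F_rel = (AUC_test/D_test) / (AUC_ref/D_ref)
      = (734.7/25) / (1759/50)
      = 29.388 / 35.18 = 0.8354 = 83.54%

F_rel = 83.5%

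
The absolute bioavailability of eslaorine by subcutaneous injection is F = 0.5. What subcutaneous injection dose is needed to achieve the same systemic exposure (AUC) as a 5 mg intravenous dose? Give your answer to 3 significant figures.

D_subcutaneous = 10.0 mg

For equal systemic exposure: F × D_ev = D_iv
D_ev = D_iv / F = 5 / 0.5 = 10 mg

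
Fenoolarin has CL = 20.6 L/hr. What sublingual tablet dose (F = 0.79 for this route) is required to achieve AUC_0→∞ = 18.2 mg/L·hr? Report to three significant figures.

Dose = 475 mg

Dose = CL × AUC_0→∞ / F
     = 20.6 × 18.2 / 0.79 = 474.582 mg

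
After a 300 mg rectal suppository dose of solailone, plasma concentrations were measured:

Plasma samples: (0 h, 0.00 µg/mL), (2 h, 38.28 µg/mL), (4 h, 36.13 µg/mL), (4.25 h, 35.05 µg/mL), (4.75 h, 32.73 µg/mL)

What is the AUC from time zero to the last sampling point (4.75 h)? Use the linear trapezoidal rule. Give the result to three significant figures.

AUC = 139 µg/mL·h

Trapezoidal AUC_0→4.75:
  [0→2]: (0.00+38.28)/2 × 2 = 38.28
  [2→4]: (38.28+36.13)/2 × 2 = 74.41
  [4→4.25]: (36.13+35.05)/2 × 0.25 = 8.8975
  [4.25→4.75]: (35.05+32.73)/2 × 0.5 = 16.945
  Sum = 138.5325 µg/mL·h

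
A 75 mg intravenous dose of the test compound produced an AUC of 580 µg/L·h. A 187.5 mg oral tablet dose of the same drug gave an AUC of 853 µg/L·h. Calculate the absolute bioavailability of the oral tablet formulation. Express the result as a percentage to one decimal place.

F = 58.8%

F = (AUC_ev / D_ev) / (AUC_iv / D_iv)
  = (853/187.5) / (580/75)
  = 4.54933 / 7.73333 = 0.5883
  = 58.83%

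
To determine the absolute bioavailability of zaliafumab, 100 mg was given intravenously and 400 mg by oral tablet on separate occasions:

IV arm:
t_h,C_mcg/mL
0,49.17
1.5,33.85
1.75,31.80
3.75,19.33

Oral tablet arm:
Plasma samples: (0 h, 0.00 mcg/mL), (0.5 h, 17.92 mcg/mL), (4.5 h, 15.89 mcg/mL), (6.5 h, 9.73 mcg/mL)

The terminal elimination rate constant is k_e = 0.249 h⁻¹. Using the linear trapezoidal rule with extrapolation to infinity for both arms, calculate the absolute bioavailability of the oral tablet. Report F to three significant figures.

F = 0.172

Trapezoidal AUC_0→3.75 (IV):
  [0→1.5]: (49.17+33.85)/2 × 1.5 = 62.265
  [1.5→1.75]: (33.85+31.80)/2 × 0.25 = 8.20625
  [1.75→3.75]: (31.80+19.33)/2 × 2 = 51.13
  Sum = 121.60125 mcg/mL·h
IV tail: 19.33/0.249 = 77.631; AUC_iv,0→∞ = 121.60125 + 77.631 = 199.23225 mcg/mL·h
Trapezoidal AUC_0→6.5 (oral tablet):
  [0→0.5]: (0.00+17.92)/2 × 0.5 = 4.48
  [0.5→4.5]: (17.92+15.89)/2 × 4 = 67.62
  [4.5→6.5]: (15.89+9.73)/2 × 2 = 25.62
  Sum = 97.72 mcg/mL·h
oral tablet tail: 9.73/0.249 = 39.076; AUC_ev,0→∞ = 97.72 + 39.076 = 136.796 mcg/mL·h
F = (AUC_ev/D_ev)/(AUC_iv/D_iv) = (136.796/400)/(199.23225/100) = 0.34199/1.9923225 = 0.1717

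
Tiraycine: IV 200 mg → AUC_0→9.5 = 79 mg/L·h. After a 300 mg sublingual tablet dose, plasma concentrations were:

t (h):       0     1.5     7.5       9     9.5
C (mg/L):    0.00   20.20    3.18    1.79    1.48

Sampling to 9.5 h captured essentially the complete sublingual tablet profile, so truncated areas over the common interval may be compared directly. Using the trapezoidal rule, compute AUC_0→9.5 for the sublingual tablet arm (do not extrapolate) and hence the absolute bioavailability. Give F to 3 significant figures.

Trapezoidal AUC_0→9.5 (sublingual tablet):
  [0→1.5]: (0.00+20.20)/2 × 1.5 = 15.15
  [1.5→7.5]: (20.20+3.18)/2 × 6 = 70.14
  [7.5→9]: (3.18+1.79)/2 × 1.5 = 3.7275
  [9→9.5]: (1.79+1.48)/2 × 0.5 = 0.8175
  Sum = 89.835 mg/L·h
F = (AUC_ev/D_ev)/(AUC_iv/D_iv) = (89.835/300)/(79/200) = 0.29945/0.395 = 0.7581

F = 0.758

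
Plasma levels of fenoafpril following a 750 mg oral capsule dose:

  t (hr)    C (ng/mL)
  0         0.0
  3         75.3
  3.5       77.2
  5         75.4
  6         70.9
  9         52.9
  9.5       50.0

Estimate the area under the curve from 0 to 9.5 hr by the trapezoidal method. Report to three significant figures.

AUC = 550 ng/mL·hr

Trapezoidal AUC_0→9.5:
  [0→3]: (0.0+75.3)/2 × 3 = 112.95
  [3→3.5]: (75.3+77.2)/2 × 0.5 = 38.125
  [3.5→5]: (77.2+75.4)/2 × 1.5 = 114.45
  [5→6]: (75.4+70.9)/2 × 1 = 73.15
  [6→9]: (70.9+52.9)/2 × 3 = 185.7
  [9→9.5]: (52.9+50.0)/2 × 0.5 = 25.725
  Sum = 550.1 ng/mL·hr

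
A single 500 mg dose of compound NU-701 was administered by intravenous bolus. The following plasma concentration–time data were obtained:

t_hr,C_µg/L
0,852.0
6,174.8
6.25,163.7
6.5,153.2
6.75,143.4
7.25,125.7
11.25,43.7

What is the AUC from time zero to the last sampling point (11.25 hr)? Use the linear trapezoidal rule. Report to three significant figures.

AUC = 3610 µg/L·hr

Trapezoidal AUC_0→11.25:
  [0→6]: (852.0+174.8)/2 × 6 = 3080.4
  [6→6.25]: (174.8+163.7)/2 × 0.25 = 42.3125
  [6.25→6.5]: (163.7+153.2)/2 × 0.25 = 39.6125
  [6.5→6.75]: (153.2+143.4)/2 × 0.25 = 37.075
  [6.75→7.25]: (143.4+125.7)/2 × 0.5 = 67.275
  [7.25→11.25]: (125.7+43.7)/2 × 4 = 338.8
  Sum = 3605.475 µg/L·hr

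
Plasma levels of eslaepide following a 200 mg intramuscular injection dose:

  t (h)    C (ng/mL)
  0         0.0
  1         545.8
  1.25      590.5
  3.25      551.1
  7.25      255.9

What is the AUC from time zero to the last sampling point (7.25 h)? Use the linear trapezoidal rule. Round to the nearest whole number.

Trapezoidal AUC_0→7.25:
  [0→1]: (0.0+545.8)/2 × 1 = 272.9
  [1→1.25]: (545.8+590.5)/2 × 0.25 = 142.0375
  [1.25→3.25]: (590.5+551.1)/2 × 2 = 1141.6
  [3.25→7.25]: (551.1+255.9)/2 × 4 = 1614.0
  Sum = 3170.5375 ng/mL·h

AUC = 3171 ng/mL·h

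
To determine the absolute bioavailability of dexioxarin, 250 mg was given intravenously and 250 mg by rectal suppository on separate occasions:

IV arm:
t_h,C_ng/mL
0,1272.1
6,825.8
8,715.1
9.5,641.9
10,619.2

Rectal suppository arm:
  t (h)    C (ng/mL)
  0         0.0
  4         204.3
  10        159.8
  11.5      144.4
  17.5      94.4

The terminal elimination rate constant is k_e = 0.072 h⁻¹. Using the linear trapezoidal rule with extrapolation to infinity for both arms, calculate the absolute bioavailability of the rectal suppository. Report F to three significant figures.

F = 0.211

Trapezoidal AUC_0→10 (IV):
  [0→6]: (1272.1+825.8)/2 × 6 = 6293.7
  [6→8]: (825.8+715.1)/2 × 2 = 1540.9
  [8→9.5]: (715.1+641.9)/2 × 1.5 = 1017.75
  [9.5→10]: (641.9+619.2)/2 × 0.5 = 315.275
  Sum = 9167.625 ng/mL·h
IV tail: 619.2/0.072 = 8600.000; AUC_iv,0→∞ = 9167.625 + 8600.000 = 17767.625 ng/mL·h
Trapezoidal AUC_0→17.5 (rectal suppository):
  [0→4]: (0.0+204.3)/2 × 4 = 408.6
  [4→10]: (204.3+159.8)/2 × 6 = 1092.3
  [10→11.5]: (159.8+144.4)/2 × 1.5 = 228.15
  [11.5→17.5]: (144.4+94.4)/2 × 6 = 716.4
  Sum = 2445.45 ng/mL·h
rectal suppository tail: 94.4/0.072 = 1311.111; AUC_ev,0→∞ = 2445.45 + 1311.111 = 3756.561 ng/mL·h
F = (AUC_ev/D_ev)/(AUC_iv/D_iv) = (3756.561/250)/(17767.625/250) = 15.026244/71.0705 = 0.2114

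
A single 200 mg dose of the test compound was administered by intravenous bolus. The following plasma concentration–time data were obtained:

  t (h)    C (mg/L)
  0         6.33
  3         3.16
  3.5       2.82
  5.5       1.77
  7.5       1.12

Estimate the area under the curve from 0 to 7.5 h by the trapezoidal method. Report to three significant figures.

Trapezoidal AUC_0→7.5:
  [0→3]: (6.33+3.16)/2 × 3 = 14.235
  [3→3.5]: (3.16+2.82)/2 × 0.5 = 1.495
  [3.5→5.5]: (2.82+1.77)/2 × 2 = 4.59
  [5.5→7.5]: (1.77+1.12)/2 × 2 = 2.89
  Sum = 23.21 mg/L·h

AUC = 23.2 mg/L·h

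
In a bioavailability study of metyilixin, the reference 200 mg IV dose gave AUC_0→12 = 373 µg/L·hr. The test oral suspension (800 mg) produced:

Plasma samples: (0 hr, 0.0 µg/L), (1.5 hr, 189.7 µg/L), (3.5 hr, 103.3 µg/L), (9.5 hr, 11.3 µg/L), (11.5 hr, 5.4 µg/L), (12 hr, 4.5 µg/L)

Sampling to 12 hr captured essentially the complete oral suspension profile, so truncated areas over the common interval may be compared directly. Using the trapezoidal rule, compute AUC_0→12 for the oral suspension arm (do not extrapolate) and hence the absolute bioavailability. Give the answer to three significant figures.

F = 0.535

Trapezoidal AUC_0→12 (oral suspension):
  [0→1.5]: (0.0+189.7)/2 × 1.5 = 142.275
  [1.5→3.5]: (189.7+103.3)/2 × 2 = 293.0
  [3.5→9.5]: (103.3+11.3)/2 × 6 = 343.8
  [9.5→11.5]: (11.3+5.4)/2 × 2 = 16.7
  [11.5→12]: (5.4+4.5)/2 × 0.5 = 2.475
  Sum = 798.25 µg/L·hr
F = (AUC_ev/D_ev)/(AUC_iv/D_iv) = (798.25/800)/(373/200) = 0.9978125/1.865 = 0.5350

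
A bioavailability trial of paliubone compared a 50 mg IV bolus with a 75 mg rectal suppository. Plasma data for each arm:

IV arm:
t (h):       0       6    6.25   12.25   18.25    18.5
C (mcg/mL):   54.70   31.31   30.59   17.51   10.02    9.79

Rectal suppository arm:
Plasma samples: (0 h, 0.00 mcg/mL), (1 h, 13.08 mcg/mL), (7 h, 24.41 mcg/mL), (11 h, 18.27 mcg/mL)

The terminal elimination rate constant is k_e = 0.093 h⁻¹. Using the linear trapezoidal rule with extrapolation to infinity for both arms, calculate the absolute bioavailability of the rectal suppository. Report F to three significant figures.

F = 0.445

Trapezoidal AUC_0→18.5 (IV):
  [0→6]: (54.70+31.31)/2 × 6 = 258.03
  [6→6.25]: (31.31+30.59)/2 × 0.25 = 7.7375
  [6.25→12.25]: (30.59+17.51)/2 × 6 = 144.3
  [12.25→18.25]: (17.51+10.02)/2 × 6 = 82.59
  [18.25→18.5]: (10.02+9.79)/2 × 0.25 = 2.47625
  Sum = 495.13375 mcg/mL·h
IV tail: 9.79/0.093 = 105.269; AUC_iv,0→∞ = 495.13375 + 105.269 = 600.40275 mcg/mL·h
Trapezoidal AUC_0→11 (rectal suppository):
  [0→1]: (0.00+13.08)/2 × 1 = 6.54
  [1→7]: (13.08+24.41)/2 × 6 = 112.47
  [7→11]: (24.41+18.27)/2 × 4 = 85.36
  Sum = 204.37 mcg/mL·h
rectal suppository tail: 18.27/0.093 = 196.452; AUC_ev,0→∞ = 204.37 + 196.452 = 400.822 mcg/mL·h
F = (AUC_ev/D_ev)/(AUC_iv/D_iv) = (400.822/75)/(600.40275/50) = 5.34429/12.008055 = 0.4451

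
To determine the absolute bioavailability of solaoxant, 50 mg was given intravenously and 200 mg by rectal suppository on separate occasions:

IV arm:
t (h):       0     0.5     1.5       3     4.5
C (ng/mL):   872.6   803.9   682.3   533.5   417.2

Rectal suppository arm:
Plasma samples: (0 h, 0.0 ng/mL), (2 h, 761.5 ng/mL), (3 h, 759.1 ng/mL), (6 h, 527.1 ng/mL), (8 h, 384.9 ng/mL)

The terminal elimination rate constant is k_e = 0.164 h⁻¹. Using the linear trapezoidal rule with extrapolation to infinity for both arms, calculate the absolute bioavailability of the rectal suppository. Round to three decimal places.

F = 0.315

Trapezoidal AUC_0→4.5 (IV):
  [0→0.5]: (872.6+803.9)/2 × 0.5 = 419.125
  [0.5→1.5]: (803.9+682.3)/2 × 1 = 743.1
  [1.5→3]: (682.3+533.5)/2 × 1.5 = 911.85
  [3→4.5]: (533.5+417.2)/2 × 1.5 = 713.025
  Sum = 2787.1 ng/mL·h
IV tail: 417.2/0.164 = 2543.902; AUC_iv,0→∞ = 2787.1 + 2543.902 = 5331.002 ng/mL·h
Trapezoidal AUC_0→8 (rectal suppository):
  [0→2]: (0.0+761.5)/2 × 2 = 761.5
  [2→3]: (761.5+759.1)/2 × 1 = 760.3
  [3→6]: (759.1+527.1)/2 × 3 = 1929.3
  [6→8]: (527.1+384.9)/2 × 2 = 912.0
  Sum = 4363.1 ng/mL·h
rectal suppository tail: 384.9/0.164 = 2346.951; AUC_ev,0→∞ = 4363.1 + 2346.951 = 6710.051 ng/mL·h
F = (AUC_ev/D_ev)/(AUC_iv/D_iv) = (6710.051/200)/(5331.002/50) = 33.550255/106.62004 = 0.3147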